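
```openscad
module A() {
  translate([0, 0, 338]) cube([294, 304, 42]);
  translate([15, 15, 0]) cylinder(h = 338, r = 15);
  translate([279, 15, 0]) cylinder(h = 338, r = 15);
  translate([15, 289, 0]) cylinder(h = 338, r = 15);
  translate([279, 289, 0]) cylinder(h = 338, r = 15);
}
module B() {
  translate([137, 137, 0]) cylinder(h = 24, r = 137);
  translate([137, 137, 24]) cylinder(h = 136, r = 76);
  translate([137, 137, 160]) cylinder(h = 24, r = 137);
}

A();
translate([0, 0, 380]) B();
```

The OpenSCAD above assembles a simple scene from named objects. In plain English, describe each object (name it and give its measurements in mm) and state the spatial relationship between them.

A is a simple wooden stool: a rectangular seat 294 mm (x) by 304 mm (y), 42 mm thick, top face at z = 380 mm, on four round legs, each 30 mm in diameter. The legs rest on z = 0, each leg's axis is inset half a diameter from the nearest pair of seat edges (so the leg's bounding box is flush with the corner).

B is a spool: two coaxial disc flanges of radius 137 mm and thickness 24 mm, joined by a core cylinder of radius 76 mm and height 136 mm. The lower flange rests on z = 0 and the three cylinders share a vertical axis.

The spool is on top of the stool.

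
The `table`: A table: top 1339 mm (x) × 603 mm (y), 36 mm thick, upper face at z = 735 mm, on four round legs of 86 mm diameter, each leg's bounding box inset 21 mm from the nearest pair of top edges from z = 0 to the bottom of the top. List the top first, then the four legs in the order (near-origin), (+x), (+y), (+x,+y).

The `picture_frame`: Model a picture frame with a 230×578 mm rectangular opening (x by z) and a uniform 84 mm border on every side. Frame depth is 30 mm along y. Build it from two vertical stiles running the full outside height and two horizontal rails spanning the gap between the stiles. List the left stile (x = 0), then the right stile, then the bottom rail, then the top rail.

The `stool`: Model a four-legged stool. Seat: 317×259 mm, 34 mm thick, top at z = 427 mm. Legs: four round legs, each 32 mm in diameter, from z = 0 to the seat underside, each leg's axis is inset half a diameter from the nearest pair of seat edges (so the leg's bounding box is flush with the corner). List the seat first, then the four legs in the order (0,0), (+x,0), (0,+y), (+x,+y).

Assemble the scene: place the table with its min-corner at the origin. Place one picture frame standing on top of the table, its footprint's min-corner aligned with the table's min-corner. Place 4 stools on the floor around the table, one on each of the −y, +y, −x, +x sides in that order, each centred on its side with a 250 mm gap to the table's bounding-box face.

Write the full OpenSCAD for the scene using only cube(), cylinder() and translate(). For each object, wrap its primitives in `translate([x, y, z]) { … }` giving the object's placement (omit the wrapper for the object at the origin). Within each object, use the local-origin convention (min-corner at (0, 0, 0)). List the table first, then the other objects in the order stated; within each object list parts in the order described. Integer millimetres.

translate([0, 0, 699]) cube([1339, 603, 36]);
translate([64, 64, 0]) cylinder(h = 699, r = 43);
translate([1275, 64, 0]) cylinder(h = 699, r = 43);
translate([64, 539, 0]) cylinder(h = 699, r = 43);
translate([1275, 539, 0]) cylinder(h = 699, r = 43);
translate([0, 0, 735]) {
  cube([84, 30, 746]);
  translate([314, 0, 0]) cube([84, 30, 746]);
  translate([84, 0, 0]) cube([230, 30, 84]);
  translate([84, 0, 662]) cube([230, 30, 84]);
}
translate([511, -509, 0]) {
  translate([0, 0, 393]) cube([317, 259, 34]);
  translate([16, 16, 0]) cylinder(h = 393, r = 16);
  translate([301, 16, 0]) cylinder(h = 393, r = 16);
  translate([16, 243, 0]) cylinder(h = 393, r = 16);
  translate([301, 243, 0]) cylinder(h = 393, r = 16);
}
translate([511, 853, 0]) {
  translate([0, 0, 393]) cube([317, 259, 34]);
  translate([16, 16, 0]) cylinder(h = 393, r = 16);
  translate([301, 16, 0]) cylinder(h = 393, r = 16);
  translate([16, 243, 0]) cylinder(h = 393, r = 16);
  translate([301, 243, 0]) cylinder(h = 393, r = 16);
}
translate([-567, 172, 0]) {
  translate([0, 0, 393]) cube([317, 259, 34]);
  translate([16, 16, 0]) cylinder(h = 393, r = 16);
  translate([301, 16, 0]) cylinder(h = 393, r = 16);
  translate([16, 243, 0]) cylinder(h = 393, r = 16);
  translate([301, 243, 0]) cylinder(h = 393, r = 16);
}
translate([1589, 172, 0]) {
  translate([0, 0, 393]) cube([317, 259, 34]);
  translate([16, 16, 0]) cylinder(h = 393, r = 16);
  translate([301, 16, 0]) cylinder(h = 393, r = 16);
  translate([16, 243, 0]) cylinder(h = 393, r = 16);
  translate([301, 243, 0]) cylinder(h = 393, r = 16);
}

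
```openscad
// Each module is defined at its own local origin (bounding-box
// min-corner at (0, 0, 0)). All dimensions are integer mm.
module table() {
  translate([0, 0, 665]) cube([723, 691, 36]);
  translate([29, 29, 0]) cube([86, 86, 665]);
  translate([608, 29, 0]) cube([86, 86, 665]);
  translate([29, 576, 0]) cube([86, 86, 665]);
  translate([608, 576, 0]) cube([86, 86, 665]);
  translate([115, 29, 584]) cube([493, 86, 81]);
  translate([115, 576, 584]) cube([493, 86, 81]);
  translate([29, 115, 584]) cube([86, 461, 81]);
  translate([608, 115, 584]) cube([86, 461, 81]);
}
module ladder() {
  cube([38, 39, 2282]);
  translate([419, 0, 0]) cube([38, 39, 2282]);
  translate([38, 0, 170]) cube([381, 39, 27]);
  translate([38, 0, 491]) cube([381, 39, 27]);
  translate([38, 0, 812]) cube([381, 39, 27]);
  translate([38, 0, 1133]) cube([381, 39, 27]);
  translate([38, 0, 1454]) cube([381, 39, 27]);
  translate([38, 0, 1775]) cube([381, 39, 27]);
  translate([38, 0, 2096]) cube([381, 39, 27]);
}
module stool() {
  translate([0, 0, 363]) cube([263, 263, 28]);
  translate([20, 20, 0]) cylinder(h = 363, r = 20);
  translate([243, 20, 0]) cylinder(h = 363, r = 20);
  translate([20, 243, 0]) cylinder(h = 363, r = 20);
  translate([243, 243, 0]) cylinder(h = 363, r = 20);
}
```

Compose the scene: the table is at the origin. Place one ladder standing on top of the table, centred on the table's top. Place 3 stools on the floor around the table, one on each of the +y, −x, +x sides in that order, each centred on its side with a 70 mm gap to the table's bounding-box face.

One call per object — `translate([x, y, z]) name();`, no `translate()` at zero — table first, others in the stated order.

table();
translate([133, 326, 701]) ladder();
translate([230, 761, 0]) stool();
translate([-333, 214, 0]) stool();
translate([793, 214, 0]) stool();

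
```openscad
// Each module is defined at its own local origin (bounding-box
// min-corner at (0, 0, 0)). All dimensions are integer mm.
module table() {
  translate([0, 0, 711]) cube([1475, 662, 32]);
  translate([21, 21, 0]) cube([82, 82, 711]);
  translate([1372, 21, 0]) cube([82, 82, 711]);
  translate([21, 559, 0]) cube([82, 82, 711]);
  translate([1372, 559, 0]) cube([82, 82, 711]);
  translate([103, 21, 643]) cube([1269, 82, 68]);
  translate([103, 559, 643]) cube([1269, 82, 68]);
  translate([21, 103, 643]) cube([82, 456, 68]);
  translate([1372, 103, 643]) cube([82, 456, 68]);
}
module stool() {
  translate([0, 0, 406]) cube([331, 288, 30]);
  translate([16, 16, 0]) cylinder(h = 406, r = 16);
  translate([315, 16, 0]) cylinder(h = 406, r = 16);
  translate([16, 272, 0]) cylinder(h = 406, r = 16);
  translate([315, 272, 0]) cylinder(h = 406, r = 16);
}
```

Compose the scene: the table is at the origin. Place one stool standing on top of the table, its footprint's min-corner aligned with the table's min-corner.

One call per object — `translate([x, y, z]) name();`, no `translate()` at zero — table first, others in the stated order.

table();
translate([0, 0, 743]) stool();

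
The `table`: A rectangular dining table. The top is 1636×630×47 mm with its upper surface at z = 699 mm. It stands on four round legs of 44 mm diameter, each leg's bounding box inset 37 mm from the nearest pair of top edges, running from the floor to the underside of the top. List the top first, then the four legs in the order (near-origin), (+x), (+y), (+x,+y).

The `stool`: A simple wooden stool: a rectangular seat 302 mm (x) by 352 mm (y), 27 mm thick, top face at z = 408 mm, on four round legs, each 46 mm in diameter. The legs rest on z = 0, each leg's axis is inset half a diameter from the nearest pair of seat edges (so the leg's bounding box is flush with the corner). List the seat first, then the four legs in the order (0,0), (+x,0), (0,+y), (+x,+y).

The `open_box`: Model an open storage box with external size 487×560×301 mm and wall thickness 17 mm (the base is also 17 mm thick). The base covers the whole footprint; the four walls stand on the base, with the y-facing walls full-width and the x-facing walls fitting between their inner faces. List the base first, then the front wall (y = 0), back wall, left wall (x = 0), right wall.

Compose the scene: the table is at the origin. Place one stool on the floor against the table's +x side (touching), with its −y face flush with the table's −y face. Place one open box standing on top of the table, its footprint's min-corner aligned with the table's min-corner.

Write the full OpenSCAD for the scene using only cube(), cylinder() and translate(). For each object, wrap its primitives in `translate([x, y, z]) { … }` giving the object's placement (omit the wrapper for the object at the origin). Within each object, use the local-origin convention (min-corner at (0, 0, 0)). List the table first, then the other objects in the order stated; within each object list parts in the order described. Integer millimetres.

translate([0, 0, 652]) cube([1636, 630, 47]);
translate([59, 59, 0]) cylinder(h = 652, r = 22);
translate([1577, 59, 0]) cylinder(h = 652, r = 22);
translate([59, 571, 0]) cylinder(h = 652, r = 22);
translate([1577, 571, 0]) cylinder(h = 652, r = 22);
translate([1636, 0, 0]) {
  translate([0, 0, 381]) cube([302, 352, 27]);
  translate([23, 23, 0]) cylinder(h = 381, r = 23);
  translate([279, 23, 0]) cylinder(h = 381, r = 23);
  translate([23, 329, 0]) cylinder(h = 381, r = 23);
  translate([279, 329, 0]) cylinder(h = 381, r = 23);
}
translate([0, 0, 699]) {
  cube([487, 560, 17]);
  translate([0, 0, 17]) cube([487, 17, 284]);
  translate([0, 543, 17]) cube([487, 17, 284]);
  translate([0, 17, 17]) cube([17, 526, 284]);
  translate([470, 17, 17]) cube([17, 526, 284]);
}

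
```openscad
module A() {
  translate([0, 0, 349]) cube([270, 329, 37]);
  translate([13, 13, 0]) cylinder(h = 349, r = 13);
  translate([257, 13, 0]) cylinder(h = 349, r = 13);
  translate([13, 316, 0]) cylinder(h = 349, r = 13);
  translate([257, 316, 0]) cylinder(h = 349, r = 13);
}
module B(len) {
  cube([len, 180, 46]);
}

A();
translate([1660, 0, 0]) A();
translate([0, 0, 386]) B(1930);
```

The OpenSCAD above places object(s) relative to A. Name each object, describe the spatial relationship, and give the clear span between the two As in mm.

Second stool starts at x = 1660; first ends at x = 270; clear span = 1660 − 270 = 1390 mm.

A is a stool. B is a beam. A beam spans the tops of two stools. The clear span between the two stools is 1390 mm.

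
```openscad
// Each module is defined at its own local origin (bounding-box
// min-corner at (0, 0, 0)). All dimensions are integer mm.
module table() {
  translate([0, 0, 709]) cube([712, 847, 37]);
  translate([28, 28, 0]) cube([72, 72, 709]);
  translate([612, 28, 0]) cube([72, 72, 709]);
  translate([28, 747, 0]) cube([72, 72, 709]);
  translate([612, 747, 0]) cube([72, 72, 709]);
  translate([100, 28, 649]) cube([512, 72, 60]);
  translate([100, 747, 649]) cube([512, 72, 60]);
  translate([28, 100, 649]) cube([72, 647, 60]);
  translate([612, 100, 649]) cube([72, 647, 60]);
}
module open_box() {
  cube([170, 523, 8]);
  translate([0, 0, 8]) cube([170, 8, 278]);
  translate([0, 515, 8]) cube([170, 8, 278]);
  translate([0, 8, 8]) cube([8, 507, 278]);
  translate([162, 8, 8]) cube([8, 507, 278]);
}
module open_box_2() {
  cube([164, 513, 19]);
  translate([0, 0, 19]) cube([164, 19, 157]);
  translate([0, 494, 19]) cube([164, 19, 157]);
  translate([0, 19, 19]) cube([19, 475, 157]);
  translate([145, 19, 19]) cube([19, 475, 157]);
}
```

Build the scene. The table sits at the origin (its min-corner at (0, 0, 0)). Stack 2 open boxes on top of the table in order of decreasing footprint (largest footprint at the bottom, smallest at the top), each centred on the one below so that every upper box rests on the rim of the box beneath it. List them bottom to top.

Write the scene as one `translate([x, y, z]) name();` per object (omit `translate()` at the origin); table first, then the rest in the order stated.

table();
translate([271, 162, 746]) open_box();
translate([274, 167, 1032]) open_box_2();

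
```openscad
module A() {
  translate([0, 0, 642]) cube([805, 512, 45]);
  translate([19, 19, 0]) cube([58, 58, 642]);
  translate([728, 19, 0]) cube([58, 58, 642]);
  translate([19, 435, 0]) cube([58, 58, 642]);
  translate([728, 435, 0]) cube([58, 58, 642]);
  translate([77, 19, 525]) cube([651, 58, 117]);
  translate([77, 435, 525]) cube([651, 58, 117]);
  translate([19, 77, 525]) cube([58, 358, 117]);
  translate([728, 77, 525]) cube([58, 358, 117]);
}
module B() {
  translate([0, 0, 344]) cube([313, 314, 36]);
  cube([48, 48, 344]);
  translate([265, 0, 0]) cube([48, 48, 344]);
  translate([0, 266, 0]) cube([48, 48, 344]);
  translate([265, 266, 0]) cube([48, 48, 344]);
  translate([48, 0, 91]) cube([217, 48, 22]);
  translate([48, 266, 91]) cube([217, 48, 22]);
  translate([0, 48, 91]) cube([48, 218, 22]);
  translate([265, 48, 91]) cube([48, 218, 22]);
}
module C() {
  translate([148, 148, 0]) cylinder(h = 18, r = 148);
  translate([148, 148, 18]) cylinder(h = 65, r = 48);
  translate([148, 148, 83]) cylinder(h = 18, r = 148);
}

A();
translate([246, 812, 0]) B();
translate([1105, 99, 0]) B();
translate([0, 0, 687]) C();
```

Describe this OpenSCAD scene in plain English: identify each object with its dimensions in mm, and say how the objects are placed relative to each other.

A is a table: top 805 mm (x) × 512 mm (y), 45 mm thick, upper face at z = 687 mm, on four 58×58 mm square legs, each inset 19 mm from the nearest pair of top edges, running from z = 0 to the bottom of the top. Four apron rails, 58 mm thick and 117 mm tall, run between adjacent legs with their top edges flush with the underside of the top and their outer faces flush with the legs' outer faces.

B is a simple wooden stool: a rectangular seat 313 mm (x) by 314 mm (y), 36 mm thick, top face at z = 380 mm, on four square legs, each 48×48 mm in cross-section. The legs rest on z = 0, each flush with a corner of the seat. Four stretchers, 48 mm wide and 22 mm tall, connect adjacent legs with their undersides at z = 91 mm, each running between the inner faces of the legs it joins and aligned with the legs' outer faces on the other axis.

C is a spool: two coaxial disc flanges of radius 148 mm and thickness 18 mm, joined by a core cylinder of radius 48 mm and height 65 mm. The lower flange rests on z = 0 and the three cylinders share a vertical axis.

Two stools sit around the table at the +y, +x sides. The spool is on top of the table.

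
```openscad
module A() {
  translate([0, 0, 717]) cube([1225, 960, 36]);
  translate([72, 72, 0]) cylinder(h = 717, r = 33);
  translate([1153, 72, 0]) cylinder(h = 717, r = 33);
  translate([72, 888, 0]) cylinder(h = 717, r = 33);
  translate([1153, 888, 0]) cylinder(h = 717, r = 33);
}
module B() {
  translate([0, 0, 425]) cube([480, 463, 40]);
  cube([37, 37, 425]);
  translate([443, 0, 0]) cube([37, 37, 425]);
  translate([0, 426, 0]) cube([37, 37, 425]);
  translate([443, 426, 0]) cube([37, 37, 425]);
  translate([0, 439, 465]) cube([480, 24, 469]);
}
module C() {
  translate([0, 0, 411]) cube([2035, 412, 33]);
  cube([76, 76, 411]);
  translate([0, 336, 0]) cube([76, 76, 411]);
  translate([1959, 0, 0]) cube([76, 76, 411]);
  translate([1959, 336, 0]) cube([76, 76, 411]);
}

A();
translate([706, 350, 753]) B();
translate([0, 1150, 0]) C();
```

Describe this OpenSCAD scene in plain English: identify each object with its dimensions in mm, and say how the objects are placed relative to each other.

A is a table: top 1225 mm (x) × 960 mm (y), 36 mm thick, upper face at z = 753 mm, on four round legs of 66 mm diameter, each leg's bounding box inset 39 mm from the nearest pair of top edges, running from z = 0 to the bottom of the top.

B is a chair. The seat is a 480×463×40 mm slab with its top at z = 465 mm, on four 37×37 mm corner legs (flush with the seat edges, standing on z = 0). A flat backrest 24 mm thick, 469 mm tall, spans the full seat width and rises from the seat top along its +y edge, rear face flush with the rear of the seat.

C is a long wooden bench with a 2035 mm (x) × 412 mm (y) seat, 33 mm thick, its top surface 444 mm above the floor. Four 76 mm square legs at the seat corners, flush with the edges, run from z = 0 to the seat underside.

The chair is on top of the table. The bench is on the floor beside the table on its +y side.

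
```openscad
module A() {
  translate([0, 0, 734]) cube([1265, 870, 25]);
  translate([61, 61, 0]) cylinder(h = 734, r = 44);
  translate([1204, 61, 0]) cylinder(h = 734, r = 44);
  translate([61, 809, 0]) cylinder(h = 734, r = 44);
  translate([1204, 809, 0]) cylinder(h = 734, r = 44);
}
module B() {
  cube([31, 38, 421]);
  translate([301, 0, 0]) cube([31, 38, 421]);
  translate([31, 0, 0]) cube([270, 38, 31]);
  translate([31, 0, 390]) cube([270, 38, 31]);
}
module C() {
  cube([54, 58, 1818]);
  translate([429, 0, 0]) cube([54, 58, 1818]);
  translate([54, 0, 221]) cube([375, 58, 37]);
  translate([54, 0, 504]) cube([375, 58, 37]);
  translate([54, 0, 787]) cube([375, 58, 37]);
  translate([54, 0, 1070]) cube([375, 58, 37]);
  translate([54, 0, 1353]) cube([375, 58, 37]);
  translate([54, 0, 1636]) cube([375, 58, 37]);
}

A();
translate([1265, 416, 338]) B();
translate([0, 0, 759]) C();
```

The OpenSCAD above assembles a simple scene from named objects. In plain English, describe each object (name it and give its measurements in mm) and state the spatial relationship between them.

A is a table with a 1265×870 mm rectangular top, 25 mm thick, top surface at z = 759 mm, supported by four round legs of 88 mm diameter, each leg's bounding box inset 17 mm from the nearest pair of top edges, running from the floor.

B is a rectangular picture frame lying in the x–z plane (depth along y). The opening is 270 mm wide (x) by 359 mm tall (z), surrounded by a border 31 mm wide on all four sides. The frame is 38 mm deep and is made of two full-height vertical stiles with two horizontal rails fitted between them.

C is a wooden ladder with two side rails of 54×58 mm section and 1818 mm height, set 483 mm apart overall. Between them run 6 rectangular rungs (58 mm deep, 37 mm thick), front faces flush with the rails' −y face. The bottom of the first rung is 221 mm above the floor and each subsequent rung is 283 mm higher than the one below.

The picture frame is beside the table with their tops flush at z = 759. The ladder is on top of the table.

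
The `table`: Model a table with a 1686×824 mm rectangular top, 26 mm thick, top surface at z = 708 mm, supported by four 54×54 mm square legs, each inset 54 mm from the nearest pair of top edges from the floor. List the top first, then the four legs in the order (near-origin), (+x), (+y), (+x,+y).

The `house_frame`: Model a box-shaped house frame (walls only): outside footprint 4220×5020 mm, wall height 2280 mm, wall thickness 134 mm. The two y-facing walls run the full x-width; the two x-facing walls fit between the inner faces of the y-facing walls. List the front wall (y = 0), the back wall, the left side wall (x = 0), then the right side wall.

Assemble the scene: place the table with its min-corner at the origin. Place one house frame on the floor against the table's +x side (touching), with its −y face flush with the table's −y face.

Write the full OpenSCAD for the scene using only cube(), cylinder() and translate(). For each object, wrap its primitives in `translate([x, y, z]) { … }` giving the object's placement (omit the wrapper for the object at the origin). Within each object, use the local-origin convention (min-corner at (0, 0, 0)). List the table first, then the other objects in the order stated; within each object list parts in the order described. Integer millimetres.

translate([0, 0, 682]) cube([1686, 824, 26]);
translate([54, 54, 0]) cube([54, 54, 682]);
translate([1578, 54, 0]) cube([54, 54, 682]);
translate([54, 716, 0]) cube([54, 54, 682]);
translate([1578, 716, 0]) cube([54, 54, 682]);
translate([1686, 0, 0]) {
  cube([4220, 134, 2280]);
  translate([0, 4886, 0]) cube([4220, 134, 2280]);
  translate([0, 134, 0]) cube([134, 4752, 2280]);
  translate([4086, 134, 0]) cube([134, 4752, 2280]);
}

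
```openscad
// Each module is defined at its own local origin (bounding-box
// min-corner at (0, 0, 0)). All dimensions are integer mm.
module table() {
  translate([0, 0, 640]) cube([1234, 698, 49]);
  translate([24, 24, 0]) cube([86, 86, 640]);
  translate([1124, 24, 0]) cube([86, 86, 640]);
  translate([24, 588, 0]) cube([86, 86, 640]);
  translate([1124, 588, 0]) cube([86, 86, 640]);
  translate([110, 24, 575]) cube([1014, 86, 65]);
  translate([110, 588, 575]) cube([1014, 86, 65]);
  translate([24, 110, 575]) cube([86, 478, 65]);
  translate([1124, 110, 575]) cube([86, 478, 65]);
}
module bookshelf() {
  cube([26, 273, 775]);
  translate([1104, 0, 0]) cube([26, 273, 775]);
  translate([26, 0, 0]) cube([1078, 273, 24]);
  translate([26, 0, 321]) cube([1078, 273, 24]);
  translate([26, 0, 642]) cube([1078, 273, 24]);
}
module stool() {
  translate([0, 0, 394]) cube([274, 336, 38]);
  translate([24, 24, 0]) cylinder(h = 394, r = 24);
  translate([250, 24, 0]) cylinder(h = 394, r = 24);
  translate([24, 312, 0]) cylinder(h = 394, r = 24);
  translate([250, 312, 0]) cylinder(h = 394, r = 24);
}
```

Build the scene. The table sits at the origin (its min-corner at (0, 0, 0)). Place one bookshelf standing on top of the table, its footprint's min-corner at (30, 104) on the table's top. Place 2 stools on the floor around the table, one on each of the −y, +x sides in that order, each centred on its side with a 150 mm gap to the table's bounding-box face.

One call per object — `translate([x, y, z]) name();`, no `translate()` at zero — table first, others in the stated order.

table();
translate([30, 104, 689]) bookshelf();
translate([480, -486, 0]) stool();
translate([1384, 181, 0]) stool();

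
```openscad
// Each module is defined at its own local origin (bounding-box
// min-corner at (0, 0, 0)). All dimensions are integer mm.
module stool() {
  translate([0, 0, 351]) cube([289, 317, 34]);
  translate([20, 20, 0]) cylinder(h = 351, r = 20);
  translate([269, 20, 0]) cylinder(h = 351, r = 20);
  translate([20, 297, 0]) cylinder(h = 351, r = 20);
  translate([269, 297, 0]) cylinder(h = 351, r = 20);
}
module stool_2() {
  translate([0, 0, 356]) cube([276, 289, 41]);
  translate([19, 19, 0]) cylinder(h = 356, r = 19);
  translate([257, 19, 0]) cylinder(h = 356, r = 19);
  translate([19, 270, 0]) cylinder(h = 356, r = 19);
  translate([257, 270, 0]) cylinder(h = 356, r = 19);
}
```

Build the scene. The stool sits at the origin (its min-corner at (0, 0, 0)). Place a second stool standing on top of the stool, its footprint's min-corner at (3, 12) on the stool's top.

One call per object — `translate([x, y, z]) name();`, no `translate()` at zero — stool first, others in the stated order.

stool();
translate([3, 12, 385]) stool_2();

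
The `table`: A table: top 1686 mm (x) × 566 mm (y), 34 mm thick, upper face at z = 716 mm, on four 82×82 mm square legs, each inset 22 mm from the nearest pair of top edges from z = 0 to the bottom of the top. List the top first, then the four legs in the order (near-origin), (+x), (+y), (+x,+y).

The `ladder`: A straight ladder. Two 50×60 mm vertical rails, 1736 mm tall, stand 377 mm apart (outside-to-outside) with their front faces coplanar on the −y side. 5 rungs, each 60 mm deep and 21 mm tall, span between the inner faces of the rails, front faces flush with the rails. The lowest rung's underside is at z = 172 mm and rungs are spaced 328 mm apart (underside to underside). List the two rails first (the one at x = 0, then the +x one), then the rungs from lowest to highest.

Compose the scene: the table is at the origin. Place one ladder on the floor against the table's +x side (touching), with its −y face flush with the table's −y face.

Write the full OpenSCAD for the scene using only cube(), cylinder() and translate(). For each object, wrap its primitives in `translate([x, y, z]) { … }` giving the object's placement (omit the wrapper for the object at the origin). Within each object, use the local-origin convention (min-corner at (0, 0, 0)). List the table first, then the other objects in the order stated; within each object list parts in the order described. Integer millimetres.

translate([0, 0, 682]) cube([1686, 566, 34]);
translate([22, 22, 0]) cube([82, 82, 682]);
translate([1582, 22, 0]) cube([82, 82, 682]);
translate([22, 462, 0]) cube([82, 82, 682]);
translate([1582, 462, 0]) cube([82, 82, 682]);
translate([1686, 0, 0]) {
  cube([50, 60, 1736]);
  translate([327, 0, 0]) cube([50, 60, 1736]);
  translate([50, 0, 172]) cube([277, 60, 21]);
  translate([50, 0, 500]) cube([277, 60, 21]);
  translate([50, 0, 828]) cube([277, 60, 21]);
  translate([50, 0, 1156]) cube([277, 60, 21]);
  translate([50, 0, 1484]) cube([277, 60, 21]);
}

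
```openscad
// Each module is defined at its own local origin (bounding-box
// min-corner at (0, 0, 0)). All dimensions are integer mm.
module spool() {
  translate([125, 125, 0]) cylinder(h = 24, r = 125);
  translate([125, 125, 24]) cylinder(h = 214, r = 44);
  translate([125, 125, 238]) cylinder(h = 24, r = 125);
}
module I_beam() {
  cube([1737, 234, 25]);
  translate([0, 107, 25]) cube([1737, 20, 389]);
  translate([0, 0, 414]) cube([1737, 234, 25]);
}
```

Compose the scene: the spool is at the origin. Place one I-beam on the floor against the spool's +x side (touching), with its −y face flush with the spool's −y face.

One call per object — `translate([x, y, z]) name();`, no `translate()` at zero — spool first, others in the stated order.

spool();
translate([250, 0, 0]) I_beam();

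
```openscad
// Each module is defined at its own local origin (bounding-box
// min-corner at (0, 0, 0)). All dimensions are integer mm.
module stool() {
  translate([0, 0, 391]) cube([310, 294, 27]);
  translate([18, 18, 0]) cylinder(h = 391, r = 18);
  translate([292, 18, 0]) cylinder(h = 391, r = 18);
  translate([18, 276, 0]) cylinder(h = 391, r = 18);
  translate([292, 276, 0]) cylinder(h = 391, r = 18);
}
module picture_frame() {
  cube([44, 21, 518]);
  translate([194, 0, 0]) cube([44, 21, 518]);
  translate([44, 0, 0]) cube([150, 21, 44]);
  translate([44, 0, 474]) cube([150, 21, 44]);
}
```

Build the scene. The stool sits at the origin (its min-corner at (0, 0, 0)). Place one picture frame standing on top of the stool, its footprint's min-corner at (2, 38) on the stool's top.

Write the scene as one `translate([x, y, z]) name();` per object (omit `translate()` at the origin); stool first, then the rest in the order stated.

stool();
translate([2, 38, 418]) picture_frame();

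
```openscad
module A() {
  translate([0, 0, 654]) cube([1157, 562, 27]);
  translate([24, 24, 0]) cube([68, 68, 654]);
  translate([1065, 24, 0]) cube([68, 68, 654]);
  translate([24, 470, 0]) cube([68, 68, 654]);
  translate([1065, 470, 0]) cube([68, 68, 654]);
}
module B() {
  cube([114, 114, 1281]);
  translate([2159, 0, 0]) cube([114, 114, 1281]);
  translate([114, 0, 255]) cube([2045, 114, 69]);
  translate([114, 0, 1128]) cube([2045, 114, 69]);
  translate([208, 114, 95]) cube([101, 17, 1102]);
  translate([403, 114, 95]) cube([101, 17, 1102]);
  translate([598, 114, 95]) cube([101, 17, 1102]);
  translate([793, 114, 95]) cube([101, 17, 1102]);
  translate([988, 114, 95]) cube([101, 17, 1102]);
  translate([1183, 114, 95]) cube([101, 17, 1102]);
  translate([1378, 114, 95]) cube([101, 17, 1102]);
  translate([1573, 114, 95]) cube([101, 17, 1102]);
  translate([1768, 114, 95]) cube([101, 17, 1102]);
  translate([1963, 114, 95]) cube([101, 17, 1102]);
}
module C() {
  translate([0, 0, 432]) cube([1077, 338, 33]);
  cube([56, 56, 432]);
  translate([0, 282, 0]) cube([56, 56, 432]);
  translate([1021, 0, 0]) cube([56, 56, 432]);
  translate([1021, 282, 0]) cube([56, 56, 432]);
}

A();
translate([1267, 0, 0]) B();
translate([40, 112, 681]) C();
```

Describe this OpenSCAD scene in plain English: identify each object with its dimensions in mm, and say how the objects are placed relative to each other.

A is a table with a 1157×562 mm rectangular top, 27 mm thick, top surface at z = 681 mm, supported by four 68×68 mm square legs, each inset 24 mm from the nearest pair of top edges, running from the floor.

B is a fence section. Two 114×114 mm posts, 1281 mm tall, stand on the floor with a clear span of 2045 mm between their inner faces. Two horizontal rails of 114×69 mm section span the gap between the posts with their undersides at z = 255 mm and z = 1128 mm, flush with the posts' −y face. 10 pickets, each 101 mm wide, 17 mm thick and 1102 mm tall, are fixed to the +y face of the rails with their bottoms at z = 95 mm, evenly spaced across the span with equal gaps (rounded down to the nearest mm) at the −x end and between each pair — any rounding remainder accumulates at the +x end.

C is a long wooden bench with a 1077 mm (x) × 338 mm (y) seat, 33 mm thick, its top surface 465 mm above the floor. Four 56 mm square legs at the seat corners, flush with the edges, run from z = 0 to the seat underside.

The fence section is on the floor beside the table on its +x side. The bench is on top of the table, centred.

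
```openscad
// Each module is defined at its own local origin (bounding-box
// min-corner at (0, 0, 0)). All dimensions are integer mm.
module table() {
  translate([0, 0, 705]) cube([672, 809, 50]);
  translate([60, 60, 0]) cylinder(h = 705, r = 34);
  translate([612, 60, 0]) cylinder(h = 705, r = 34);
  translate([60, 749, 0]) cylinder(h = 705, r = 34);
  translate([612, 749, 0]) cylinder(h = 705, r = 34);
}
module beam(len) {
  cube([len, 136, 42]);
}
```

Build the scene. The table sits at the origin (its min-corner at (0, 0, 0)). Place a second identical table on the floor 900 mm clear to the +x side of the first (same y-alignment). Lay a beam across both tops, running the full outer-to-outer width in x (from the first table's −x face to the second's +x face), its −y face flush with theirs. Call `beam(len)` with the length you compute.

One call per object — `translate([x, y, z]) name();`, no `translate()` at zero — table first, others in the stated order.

table();
translate([1572, 0, 0]) table();
translate([0, 0, 755]) beam(2244);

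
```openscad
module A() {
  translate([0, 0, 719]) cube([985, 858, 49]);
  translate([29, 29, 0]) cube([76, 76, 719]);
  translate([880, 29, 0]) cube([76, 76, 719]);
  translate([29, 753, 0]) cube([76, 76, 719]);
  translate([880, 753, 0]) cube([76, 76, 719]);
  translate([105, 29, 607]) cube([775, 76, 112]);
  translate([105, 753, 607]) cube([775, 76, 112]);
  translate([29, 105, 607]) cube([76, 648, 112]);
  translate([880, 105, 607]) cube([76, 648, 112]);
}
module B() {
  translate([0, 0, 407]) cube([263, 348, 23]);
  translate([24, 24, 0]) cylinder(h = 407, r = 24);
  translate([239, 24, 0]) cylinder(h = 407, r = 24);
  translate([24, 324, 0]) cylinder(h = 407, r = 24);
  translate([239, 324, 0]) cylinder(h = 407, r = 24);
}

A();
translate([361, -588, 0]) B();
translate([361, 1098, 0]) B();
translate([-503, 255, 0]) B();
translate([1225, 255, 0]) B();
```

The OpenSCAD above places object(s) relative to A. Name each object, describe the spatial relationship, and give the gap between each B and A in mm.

Each stool's nearest face is 240 mm from the table's bounding box.

A is a table. B is a stool. Four stools sit around the table at the −y, +y, −x, +x sides. The gap between each stool and the table is 240 mm.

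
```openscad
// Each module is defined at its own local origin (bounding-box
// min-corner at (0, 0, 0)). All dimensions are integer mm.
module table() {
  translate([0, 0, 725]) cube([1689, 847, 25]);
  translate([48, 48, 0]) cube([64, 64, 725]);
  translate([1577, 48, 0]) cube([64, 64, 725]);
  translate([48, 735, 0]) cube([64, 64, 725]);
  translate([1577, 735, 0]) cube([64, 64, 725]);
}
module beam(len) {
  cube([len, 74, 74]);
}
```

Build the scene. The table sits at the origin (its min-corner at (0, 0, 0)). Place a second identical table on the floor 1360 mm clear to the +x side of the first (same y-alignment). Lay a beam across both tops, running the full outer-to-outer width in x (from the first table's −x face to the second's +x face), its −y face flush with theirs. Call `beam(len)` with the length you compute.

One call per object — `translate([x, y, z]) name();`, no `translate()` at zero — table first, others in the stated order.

table();
translate([3049, 0, 0]) table();
translate([0, 0, 750]) beam(4738);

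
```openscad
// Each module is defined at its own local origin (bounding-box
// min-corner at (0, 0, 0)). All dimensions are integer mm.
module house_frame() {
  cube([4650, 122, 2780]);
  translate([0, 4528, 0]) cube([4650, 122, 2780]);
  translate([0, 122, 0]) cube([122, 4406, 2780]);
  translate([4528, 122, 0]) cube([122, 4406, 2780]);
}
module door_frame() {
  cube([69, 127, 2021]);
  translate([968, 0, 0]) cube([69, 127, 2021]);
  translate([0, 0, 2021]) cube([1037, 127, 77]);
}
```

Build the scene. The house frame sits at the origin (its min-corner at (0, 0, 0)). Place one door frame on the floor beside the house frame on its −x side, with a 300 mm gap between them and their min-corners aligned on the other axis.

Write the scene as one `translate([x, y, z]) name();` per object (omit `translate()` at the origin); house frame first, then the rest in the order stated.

house_frame();
translate([-1337, 0, 0]) door_frame();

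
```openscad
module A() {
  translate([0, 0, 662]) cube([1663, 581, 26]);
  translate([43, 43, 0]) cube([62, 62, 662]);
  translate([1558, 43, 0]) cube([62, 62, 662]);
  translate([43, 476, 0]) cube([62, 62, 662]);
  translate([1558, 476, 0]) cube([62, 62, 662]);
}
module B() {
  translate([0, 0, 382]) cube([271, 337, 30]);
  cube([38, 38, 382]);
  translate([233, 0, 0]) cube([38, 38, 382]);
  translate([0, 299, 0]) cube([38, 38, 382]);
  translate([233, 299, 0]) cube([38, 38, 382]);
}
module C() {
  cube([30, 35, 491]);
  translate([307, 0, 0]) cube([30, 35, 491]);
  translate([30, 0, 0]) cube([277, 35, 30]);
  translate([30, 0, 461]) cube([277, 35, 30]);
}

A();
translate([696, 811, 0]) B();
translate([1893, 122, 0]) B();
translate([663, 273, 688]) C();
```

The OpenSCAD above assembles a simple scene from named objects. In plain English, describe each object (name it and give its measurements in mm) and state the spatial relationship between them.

A is a table: top 1663 mm (x) × 581 mm (y), 26 mm thick, upper face at z = 688 mm, on four 62×62 mm square legs, each inset 43 mm from the nearest pair of top edges, running from z = 0 to the bottom of the top.

B is a four-legged stool. The seat is 271×337 mm, 30 mm thick, top at z = 412 mm. It stands on four square legs, each 38×38 mm in cross-section, from z = 0 to the seat underside, each flush with a corner of the seat.

C is a rectangular picture frame lying in the x–z plane (depth along y). The opening is 277 mm wide (x) by 431 mm tall (z), surrounded by a border 30 mm wide on all four sides. The frame is 35 mm deep and is made of two full-height vertical stiles with two horizontal rails fitted between them.

Two stools sit around the table at the +y, +x sides. The picture frame is on top of the table, centred.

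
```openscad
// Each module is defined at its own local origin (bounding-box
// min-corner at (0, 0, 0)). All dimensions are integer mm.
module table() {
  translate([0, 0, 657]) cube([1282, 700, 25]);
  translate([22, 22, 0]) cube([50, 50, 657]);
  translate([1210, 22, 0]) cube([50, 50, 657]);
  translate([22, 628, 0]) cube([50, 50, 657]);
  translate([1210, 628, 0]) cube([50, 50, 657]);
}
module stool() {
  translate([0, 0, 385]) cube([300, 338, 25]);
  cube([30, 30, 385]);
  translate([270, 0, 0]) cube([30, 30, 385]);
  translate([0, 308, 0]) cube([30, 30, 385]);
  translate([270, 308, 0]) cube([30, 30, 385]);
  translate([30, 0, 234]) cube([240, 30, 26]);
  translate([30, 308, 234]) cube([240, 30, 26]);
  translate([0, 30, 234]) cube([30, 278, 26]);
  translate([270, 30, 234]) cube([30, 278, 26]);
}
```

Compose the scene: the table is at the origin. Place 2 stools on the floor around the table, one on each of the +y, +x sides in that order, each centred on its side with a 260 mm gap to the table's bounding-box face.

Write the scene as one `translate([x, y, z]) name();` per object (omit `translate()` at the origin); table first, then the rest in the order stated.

table();
translate([491, 960, 0]) stool();
translate([1542, 181, 0]) stool();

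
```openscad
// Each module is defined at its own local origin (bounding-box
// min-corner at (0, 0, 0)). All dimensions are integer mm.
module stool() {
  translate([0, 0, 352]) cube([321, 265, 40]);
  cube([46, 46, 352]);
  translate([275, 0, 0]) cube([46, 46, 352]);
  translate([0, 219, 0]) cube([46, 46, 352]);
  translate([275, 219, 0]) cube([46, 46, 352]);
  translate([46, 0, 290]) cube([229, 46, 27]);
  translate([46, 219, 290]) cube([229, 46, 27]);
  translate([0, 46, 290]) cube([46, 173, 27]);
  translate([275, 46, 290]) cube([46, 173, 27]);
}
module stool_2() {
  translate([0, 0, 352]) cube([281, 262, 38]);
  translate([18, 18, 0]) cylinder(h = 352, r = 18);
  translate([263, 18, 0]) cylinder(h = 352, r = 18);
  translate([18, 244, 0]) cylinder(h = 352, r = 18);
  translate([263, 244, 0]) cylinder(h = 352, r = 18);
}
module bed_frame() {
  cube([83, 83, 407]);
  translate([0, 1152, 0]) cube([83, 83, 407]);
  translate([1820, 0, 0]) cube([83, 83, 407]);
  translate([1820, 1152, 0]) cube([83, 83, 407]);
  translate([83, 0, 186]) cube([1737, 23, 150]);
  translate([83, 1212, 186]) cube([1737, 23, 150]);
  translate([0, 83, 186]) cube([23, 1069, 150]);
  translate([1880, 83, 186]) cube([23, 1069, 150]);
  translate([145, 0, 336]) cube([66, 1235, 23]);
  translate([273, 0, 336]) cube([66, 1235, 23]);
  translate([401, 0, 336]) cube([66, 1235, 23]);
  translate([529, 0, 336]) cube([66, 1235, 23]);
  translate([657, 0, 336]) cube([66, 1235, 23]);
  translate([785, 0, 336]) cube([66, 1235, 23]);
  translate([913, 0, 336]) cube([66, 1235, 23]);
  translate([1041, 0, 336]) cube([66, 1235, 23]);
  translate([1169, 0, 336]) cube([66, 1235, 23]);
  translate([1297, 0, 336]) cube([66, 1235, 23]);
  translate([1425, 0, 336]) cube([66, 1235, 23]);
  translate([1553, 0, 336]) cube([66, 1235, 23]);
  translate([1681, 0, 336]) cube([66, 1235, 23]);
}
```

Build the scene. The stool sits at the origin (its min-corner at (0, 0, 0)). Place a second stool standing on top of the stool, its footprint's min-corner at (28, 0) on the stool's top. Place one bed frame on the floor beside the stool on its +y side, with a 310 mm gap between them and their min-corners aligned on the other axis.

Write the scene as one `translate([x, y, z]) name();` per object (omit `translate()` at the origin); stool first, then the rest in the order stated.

stool();
translate([28, 0, 392]) stool_2();
translate([0, 575, 0]) bed_frame();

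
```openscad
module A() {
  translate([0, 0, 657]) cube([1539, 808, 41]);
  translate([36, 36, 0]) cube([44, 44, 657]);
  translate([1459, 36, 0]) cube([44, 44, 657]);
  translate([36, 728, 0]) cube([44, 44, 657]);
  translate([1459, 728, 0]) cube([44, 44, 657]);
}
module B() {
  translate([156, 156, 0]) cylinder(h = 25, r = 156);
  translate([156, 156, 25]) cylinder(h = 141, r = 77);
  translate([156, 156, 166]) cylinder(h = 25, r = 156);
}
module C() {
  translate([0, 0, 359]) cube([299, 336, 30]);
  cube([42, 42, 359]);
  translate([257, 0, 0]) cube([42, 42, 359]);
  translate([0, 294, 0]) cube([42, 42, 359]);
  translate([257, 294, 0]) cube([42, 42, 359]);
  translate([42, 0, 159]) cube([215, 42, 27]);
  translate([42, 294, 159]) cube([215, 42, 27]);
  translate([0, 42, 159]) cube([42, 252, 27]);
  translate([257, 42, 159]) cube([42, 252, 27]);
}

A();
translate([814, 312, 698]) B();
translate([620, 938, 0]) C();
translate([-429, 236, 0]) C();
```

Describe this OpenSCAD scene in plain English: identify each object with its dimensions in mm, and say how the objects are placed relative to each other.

A is a table with a 1539×808 mm rectangular top, 41 mm thick, top surface at z = 698 mm, supported by four 44×44 mm square legs, each inset 36 mm from the nearest pair of top edges, running from the floor.

B is a spool: two coaxial disc flanges of radius 156 mm and thickness 25 mm, joined by a core cylinder of radius 77 mm and height 141 mm. The lower flange rests on z = 0 and the three cylinders share a vertical axis.

C is a four-legged stool. The seat is 299×336 mm, 30 mm thick, top at z = 389 mm. It stands on four square legs, each 42×42 mm in cross-section, from z = 0 to the seat underside, each flush with a corner of the seat. Four stretchers, 42 mm wide and 27 mm tall, connect adjacent legs with their undersides at z = 159 mm, each running between the inner faces of the legs it joins and aligned with the legs' outer faces on the other axis.

The spool is on top of the table. Two stools sit around the table at the +y, −x sides.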